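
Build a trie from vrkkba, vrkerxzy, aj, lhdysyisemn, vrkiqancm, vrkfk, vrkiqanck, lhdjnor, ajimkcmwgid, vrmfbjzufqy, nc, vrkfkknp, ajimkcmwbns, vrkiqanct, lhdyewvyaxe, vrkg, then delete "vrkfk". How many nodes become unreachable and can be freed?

0

A node on "vrkfk"'s path can go only if nothing else ends at it or branches off below it.
Every node on "vrkfk" is still needed (e.g. by "vrkfkknp"), so nothing is freed.
Nodes removed: 0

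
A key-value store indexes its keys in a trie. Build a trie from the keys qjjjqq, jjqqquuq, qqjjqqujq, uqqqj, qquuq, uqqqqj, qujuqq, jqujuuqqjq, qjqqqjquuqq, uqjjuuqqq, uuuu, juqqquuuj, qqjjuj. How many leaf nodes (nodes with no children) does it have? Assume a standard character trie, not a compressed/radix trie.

13

Leaves are exactly the stored words that no other stored word extends.
Those words: "jjqqquuq", "jqujuuqqjq", "juqqquuuj", "qjjjqq", "qjqqqjquuqq", "qqjjqqujq", "qqjjuj", "qquuq", "qujuqq", "uqjjuuqqq", "uqqqj", "uqqqqj", "uuuu"
Leaf count: 13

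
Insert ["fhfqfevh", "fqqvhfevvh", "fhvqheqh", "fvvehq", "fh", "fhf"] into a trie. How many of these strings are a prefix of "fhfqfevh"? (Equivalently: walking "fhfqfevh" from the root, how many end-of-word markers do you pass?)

3

Walk "fhfqfevh" from the root; an end-of-word marker is hit whenever a stored word is a prefix of "fhfqfevh".
Prefixes of the query that are stored words: "fh", "fhf", "fhfqfevh"
Count: 3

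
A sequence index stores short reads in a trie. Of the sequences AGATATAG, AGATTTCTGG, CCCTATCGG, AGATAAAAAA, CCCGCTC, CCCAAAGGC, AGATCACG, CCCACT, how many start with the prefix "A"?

Walk to "A"; the words in its subtree are exactly those with that prefix.
Words under "A": AGATAAAAAA, AGATATAG, AGATCACG, AGATTTCTGG
Count: 4

4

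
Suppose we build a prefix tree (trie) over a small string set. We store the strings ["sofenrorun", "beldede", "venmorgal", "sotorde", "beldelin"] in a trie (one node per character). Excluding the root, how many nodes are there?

Insert word by word; a character creates a node only if that edge doesn't already exist:
  "sofenrorun" → 10 new (s, o, f, e, n, r, o, r, u, n)
  "beldede" → 7 new (b, e, l, d, e, d, e)
  "venmorgal" → 9 new (v, e, n, m, o, r, g, a, l)
  "sotorde" → prefix "so" already present; 5 new (t, o, r, d, e)
  "beldelin" → prefix "belde" already present; 3 new (l, i, n)
Total nodes = 10 + 7 + 9 + 5 + 3 = 34

34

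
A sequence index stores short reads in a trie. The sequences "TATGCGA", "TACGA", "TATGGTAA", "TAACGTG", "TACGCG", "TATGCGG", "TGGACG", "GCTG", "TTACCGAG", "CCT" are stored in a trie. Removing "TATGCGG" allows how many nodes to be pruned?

1

A node on "TATGCGG"'s path can go only if nothing else ends at it or branches off below it.
The suffix "G" (1 node) is used only by "TATGCGG"; the node for "TATGCG" still has the child "A", so pruning stops there.
Nodes removed: 1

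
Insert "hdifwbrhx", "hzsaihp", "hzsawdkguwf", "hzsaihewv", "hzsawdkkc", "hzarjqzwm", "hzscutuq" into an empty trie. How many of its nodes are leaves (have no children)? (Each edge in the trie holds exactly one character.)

Leaves are exactly the stored words that no other stored word extends.
Those words: "hdifwbrhx", "hzarjqzwm", "hzsaihewv", "hzsaihp", "hzsawdkguwf", "hzsawdkkc", "hzscutuq"
Leaf count: 7

7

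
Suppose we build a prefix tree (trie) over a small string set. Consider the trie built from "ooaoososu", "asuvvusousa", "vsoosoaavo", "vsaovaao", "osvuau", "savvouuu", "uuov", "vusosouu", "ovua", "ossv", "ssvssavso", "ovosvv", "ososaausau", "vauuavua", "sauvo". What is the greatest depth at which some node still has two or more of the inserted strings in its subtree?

2

Equivalently: take the maximum, over all pairs, of their longest common prefix length.
e.g. "ososaausau" and "ossv" share the prefix "os" of length 2; no pair shares a longer one.
Longest shared-prefix length: 2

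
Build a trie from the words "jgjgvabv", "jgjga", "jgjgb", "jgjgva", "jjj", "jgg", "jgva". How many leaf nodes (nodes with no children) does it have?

6

A leaf is a node with no children — equivalently, the end of a word that is not a proper prefix of any other stored word.
Those words: "jgg", "jgjga", "jgjgb", "jgjgvabv", "jgva", "jjj"
Leaf count: 6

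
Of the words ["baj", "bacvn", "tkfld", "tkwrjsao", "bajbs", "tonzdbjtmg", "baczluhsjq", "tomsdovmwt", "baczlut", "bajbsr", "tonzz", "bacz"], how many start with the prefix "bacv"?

1

Traverse to the node for "bacv", then collect every word in that subtree.
Matches: "bacvn"
Count: 1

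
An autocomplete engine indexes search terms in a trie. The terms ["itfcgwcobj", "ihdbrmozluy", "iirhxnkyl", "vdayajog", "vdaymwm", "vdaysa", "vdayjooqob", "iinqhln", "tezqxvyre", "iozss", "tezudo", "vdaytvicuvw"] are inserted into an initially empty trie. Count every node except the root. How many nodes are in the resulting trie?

For each word, the new-node count is its length minus the longest prefix already in the trie:
  "itfcgwcobj" → 10 new (i, t, f, c, g, w, c, o, b, j)
  "ihdbrmozluy" → prefix "i" already present; 10 new (h, d, b, r, m, o, z, l, u, y)
  "iirhxnkyl" → prefix "i" already present; 8 new (i, r, h, x, n, k, y, l)
  "vdayajog" → 8 new (v, d, a, y, a, j, o, g)
  "vdaymwm" → prefix "vday" already present; 3 new (m, w, m)
  "vdaysa" → prefix "vday" already present; 2 new (s, a)
  "vdayjooqob" → prefix "vday" already present; 6 new (j, o, o, q, o, b)
  "iinqhln" → prefix "ii" already present; 5 new (n, q, h, l, n)
  "tezqxvyre" → 9 new (t, e, z, q, x, v, y, r, e)
  "iozss" → prefix "i" already present; 4 new (o, z, s, s)
  "tezudo" → prefix "tez" already present; 3 new (u, d, o)
  "vdaytvicuvw" → prefix "vday" already present; 7 new (t, v, i, c, u, v, w)
Total nodes = 10 + 10 + 8 + 8 + 3 + 2 + 6 + 5 + 9 + 4 + 3 + 7 = 75

75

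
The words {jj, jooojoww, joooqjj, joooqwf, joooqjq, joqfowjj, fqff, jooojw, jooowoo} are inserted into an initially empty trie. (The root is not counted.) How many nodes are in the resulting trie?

29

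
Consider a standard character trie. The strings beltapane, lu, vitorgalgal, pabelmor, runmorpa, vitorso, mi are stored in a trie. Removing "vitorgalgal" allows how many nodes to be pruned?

After clearing the end-marker at "vitorgalgal", prune upward until reaching a node still needed by another word.
The suffix "galgal" (6 nodes) is used only by "vitorgalgal"; the node for "vitor" still has the child "s", so pruning stops there.
Nodes removed: 6

6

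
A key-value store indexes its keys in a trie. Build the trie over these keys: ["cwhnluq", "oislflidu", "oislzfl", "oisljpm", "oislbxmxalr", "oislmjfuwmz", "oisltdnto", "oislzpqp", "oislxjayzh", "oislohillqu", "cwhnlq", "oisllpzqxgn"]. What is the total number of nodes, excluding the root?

Insert word by word; a character creates a node only if that edge doesn't already exist:
  "cwhnluq" → 7 new (c, w, h, n, l, u, q)
  "oislflidu" → 9 new (o, i, s, l, f, l, i, d, u)
  "oislzfl" → prefix "oisl" already present; 3 new (z, f, l)
  "oisljpm" → prefix "oisl" already present; 3 new (j, p, m)
  "oislbxmxalr" → prefix "oisl" already present; 7 new (b, x, m, x, a, l, r)
  "oislmjfuwmz" → prefix "oisl" already present; 7 new (m, j, f, u, w, m, z)
  "oisltdnto" → prefix "oisl" already present; 5 new (t, d, n, t, o)
  "oislzpqp" → prefix "oislz" already present; 3 new (p, q, p)
  "oislxjayzh" → prefix "oisl" already present; 6 new (x, j, a, y, z, h)
  "oislohillqu" → prefix "oisl" already present; 7 new (o, h, i, l, l, q, u)
  "cwhnlq" → prefix "cwhnl" already present; 1 new (q)
  "oisllpzqxgn" → prefix "oisl" already present; 7 new (l, p, z, q, x, g, n)
Total nodes = 7 + 9 + 3 + 3 + 7 + 7 + 5 + 3 + 6 + 7 + 1 + 7 = 65

65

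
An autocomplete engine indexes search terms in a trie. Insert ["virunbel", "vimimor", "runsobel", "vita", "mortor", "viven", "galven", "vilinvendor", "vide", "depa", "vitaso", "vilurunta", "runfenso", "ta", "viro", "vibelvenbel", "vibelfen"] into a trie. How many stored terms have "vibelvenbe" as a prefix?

1

Walk to "vibelvenbe"; the words in its subtree are exactly those with that prefix.
Matches: "vibelvenbel"
Count: 1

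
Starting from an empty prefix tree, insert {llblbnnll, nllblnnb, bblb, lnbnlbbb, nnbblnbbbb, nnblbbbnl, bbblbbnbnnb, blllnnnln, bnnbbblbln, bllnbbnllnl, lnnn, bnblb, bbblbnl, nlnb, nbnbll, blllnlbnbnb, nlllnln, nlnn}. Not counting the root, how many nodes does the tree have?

Insert word by word; a character creates a node only if that edge doesn't already exist:
  "llblbnnll" → 9 new (l, l, b, l, b, n, n, l, l)
  "nllblnnb" → 8 new (n, l, l, b, l, n, n, b)
  "bblb" → 4 new (b, b, l, b)
  "lnbnlbbb" → prefix "l" already present; 7 new (n, b, n, l, b, b, b)
  "nnbblnbbbb" → prefix "n" already present; 9 new (n, b, b, l, n, b, b, b, b)
  "nnblbbbnl" → prefix "nnb" already present; 6 new (l, b, b, b, n, l)
  "bbblbbnbnnb" → prefix "bb" already present; 9 new (b, l, b, b, n, b, n, n, b)
  "blllnnnln" → prefix "b" already present; 8 new (l, l, l, n, n, n, l, n)
  "bnnbbblbln" → prefix "b" already present; 9 new (n, n, b, b, b, l, b, l, n)
  "bllnbbnllnl" → prefix "bll" already present; 8 new (n, b, b, n, l, l, n, l)
  "lnnn" → prefix "ln" already present; 2 new (n, n)
  "bnblb" → prefix "bn" already present; 3 new (b, l, b)
  "bbblbnl" → prefix "bbblb" already present; 2 new (n, l)
  "nlnb" → prefix "nl" already present; 2 new (n, b)
  "nbnbll" → prefix "n" already present; 5 new (b, n, b, l, l)
  "blllnlbnbnb" → prefix "bllln" already present; 6 new (l, b, n, b, n, b)
  "nlllnln" → prefix "nll" already present; 4 new (l, n, l, n)
  "nlnn" → prefix "nln" already present; 1 new (n)
Total nodes = 9 + 8 + 4 + 7 + 9 + 6 + 9 + 8 + 9 + 8 + 2 + 3 + 2 + 2 + 5 + 6 + 4 + 1 = 102

102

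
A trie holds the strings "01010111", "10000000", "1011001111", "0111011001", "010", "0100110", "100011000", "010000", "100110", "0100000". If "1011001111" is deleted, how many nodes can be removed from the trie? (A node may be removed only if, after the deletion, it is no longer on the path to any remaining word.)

8

A node on "1011001111"'s path can go only if nothing else ends at it or branches off below it.
The suffix "11001111" (8 nodes) is used only by "1011001111"; the node for "10" still has the child "0", so pruning stops there.
Nodes removed: 8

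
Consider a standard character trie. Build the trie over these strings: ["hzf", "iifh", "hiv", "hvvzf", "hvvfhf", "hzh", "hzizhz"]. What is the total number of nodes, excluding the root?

For each word, the new-node count is its length minus the longest prefix already in the trie:
  "hzf" → 3 new (h, z, f)
  "iifh" → 4 new (i, i, f, h)
  "hiv" → prefix "h" already present; 2 new (i, v)
  "hvvzf" → prefix "h" already present; 4 new (v, v, z, f)
  "hvvfhf" → prefix "hvv" already present; 3 new (f, h, f)
  "hzh" → prefix "hz" already present; 1 new (h)
  "hzizhz" → prefix "hz" already present; 4 new (i, z, h, z)
Total nodes = 3 + 4 + 2 + 4 + 3 + 1 + 4 = 21

21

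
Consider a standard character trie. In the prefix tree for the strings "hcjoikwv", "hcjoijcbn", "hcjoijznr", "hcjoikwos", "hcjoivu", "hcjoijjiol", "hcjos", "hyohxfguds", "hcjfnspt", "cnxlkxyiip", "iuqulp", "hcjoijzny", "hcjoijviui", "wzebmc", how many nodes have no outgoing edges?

14

Leaves are exactly the stored words that no other stored word extends.
Those words: "cnxlkxyiip", "hcjfnspt", "hcjoijcbn", "hcjoijjiol", "hcjoijviui", "hcjoijznr", "hcjoijzny", "hcjoikwos", "hcjoikwv", "hcjoivu", "hcjos", "hyohxfguds", "iuqulp", "wzebmc"
Leaf count: 14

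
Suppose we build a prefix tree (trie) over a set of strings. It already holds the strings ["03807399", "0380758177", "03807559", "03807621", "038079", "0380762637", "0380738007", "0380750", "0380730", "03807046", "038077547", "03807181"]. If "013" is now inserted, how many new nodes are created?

"0" is already a path in the trie; the remaining "13" must be added.
New nodes needed: |"013"| − 1 = 3 − 1 = 2.

2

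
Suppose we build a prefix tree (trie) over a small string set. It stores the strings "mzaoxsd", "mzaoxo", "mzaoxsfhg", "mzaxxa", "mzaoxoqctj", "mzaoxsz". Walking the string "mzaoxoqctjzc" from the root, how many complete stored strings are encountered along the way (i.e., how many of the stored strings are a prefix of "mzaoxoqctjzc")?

2

Walk "mzaoxoqctjzc" from the root; an end-of-word marker is hit whenever a stored word is a prefix of "mzaoxoqctjzc".
Prefixes of the query that are stored words: "mzaoxo", "mzaoxoqctj"
Count: 2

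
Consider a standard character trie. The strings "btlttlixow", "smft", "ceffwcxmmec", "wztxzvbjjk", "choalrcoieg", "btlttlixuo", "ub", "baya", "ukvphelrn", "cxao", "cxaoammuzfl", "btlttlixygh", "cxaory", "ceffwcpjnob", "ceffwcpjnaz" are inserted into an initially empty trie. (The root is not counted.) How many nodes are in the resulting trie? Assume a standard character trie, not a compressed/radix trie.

82

Count nodes per top-level branch (shared prefixes stored once):
  'b'-branch (baya, btlttlixow, btlttlixuo, btlttlixygh): 18 nodes
  'c'-branch (ceffwcpjnaz, ceffwcpjnob, ceffwcxmmec, choalrcoieg, cxao, cxaoammuzfl, cxaory): 40 nodes
  's'-branch (smft): 4 nodes
  'u'-branch (ub, ukvphelrn): 10 nodes
  'w'-branch (wztxzvbjjk): 10 nodes
Sum: 82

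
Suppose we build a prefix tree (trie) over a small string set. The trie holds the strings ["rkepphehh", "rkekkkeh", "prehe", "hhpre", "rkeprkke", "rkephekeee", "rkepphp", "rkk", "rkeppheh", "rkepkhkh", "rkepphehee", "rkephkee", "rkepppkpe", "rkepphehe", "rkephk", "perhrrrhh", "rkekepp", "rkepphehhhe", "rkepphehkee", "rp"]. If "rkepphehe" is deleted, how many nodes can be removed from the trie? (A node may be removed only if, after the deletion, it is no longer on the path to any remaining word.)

Walk "rkepphehe" from the leaf back toward the root, removing each node that no remaining word uses.
Every node on "rkepphehe" is still needed (e.g. by "rkepphehee"), so nothing is freed.
Nodes removed: 0

0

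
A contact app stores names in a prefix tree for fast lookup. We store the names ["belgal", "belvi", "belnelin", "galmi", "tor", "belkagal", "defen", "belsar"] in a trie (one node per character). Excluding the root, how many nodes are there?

34

Insert word by word; a character creates a node only if that edge doesn't already exist:
  "belgal" → 6 new (b, e, l, g, a, l)
  "belvi" → prefix "bel" already present; 2 new (v, i)
  "belnelin" → prefix "bel" already present; 5 new (n, e, l, i, n)
  "galmi" → 5 new (g, a, l, m, i)
  "tor" → 3 new (t, o, r)
  "belkagal" → prefix "bel" already present; 5 new (k, a, g, a, l)
  "defen" → 5 new (d, e, f, e, n)
  "belsar" → prefix "bel" already present; 3 new (s, a, r)
Total nodes = 6 + 2 + 5 + 5 + 3 + 5 + 5 + 3 = 34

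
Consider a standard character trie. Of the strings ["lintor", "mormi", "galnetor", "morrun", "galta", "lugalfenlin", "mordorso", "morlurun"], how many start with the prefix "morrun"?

Filter for entries beginning with "morrun":
Matches: "morrun"
Count: 1

1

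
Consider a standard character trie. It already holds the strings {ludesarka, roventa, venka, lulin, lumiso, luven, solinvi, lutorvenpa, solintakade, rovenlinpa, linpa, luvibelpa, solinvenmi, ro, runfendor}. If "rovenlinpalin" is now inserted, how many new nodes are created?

3

The longest prefix of "rovenlinpalin" already in the trie is "rovenlinpa" (length 10).
Each of the 3 remaining characters creates one node.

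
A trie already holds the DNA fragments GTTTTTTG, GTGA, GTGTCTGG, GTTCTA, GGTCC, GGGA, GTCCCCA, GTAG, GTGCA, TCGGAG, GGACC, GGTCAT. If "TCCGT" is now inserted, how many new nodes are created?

Walking "TCCGT" from the root, the first 2 characters ("TC") follow existing edges; "C" is the first miss.
Each of the 3 remaining characters creates one node.

3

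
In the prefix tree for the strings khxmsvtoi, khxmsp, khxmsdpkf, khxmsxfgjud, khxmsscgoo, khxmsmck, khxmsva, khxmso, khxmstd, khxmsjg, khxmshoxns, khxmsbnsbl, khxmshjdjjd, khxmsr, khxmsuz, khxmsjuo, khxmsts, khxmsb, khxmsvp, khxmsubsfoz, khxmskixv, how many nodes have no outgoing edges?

20

A leaf is a node with no children — equivalently, the end of a word that is not a proper prefix of any other stored word.
Those words: "khxmsbnsbl", "khxmsdpkf", "khxmshjdjjd", "khxmshoxns", "khxmsjg", "khxmsjuo", "khxmskixv", "khxmsmck", "khxmso", "khxmsp", "khxmsr", "khxmsscgoo", "khxmstd", "khxmsts", "khxmsubsfoz", "khxmsuz", "khxmsva", "khxmsvp", "khxmsvtoi", "khxmsxfgjud"
Leaf count: 20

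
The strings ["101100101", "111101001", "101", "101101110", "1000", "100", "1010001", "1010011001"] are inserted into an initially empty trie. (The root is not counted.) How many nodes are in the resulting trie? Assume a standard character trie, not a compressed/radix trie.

Trace insertions, counting only characters that open a new branch:
  "101100101" → 9 new (1, 0, 1, 1, 0, 0, 1, 0, 1)
  "111101001" → prefix "1" already present; 8 new (1, 1, 1, 0, 1, 0, 0, 1)
  "101" → prefix "101" already present; 0 new (none)
  "101101110" → prefix "10110" already present; 4 new (1, 1, 1, 0)
  "1000" → prefix "10" already present; 2 new (0, 0)
  "100" → prefix "100" already present; 0 new (none)
  "1010001" → prefix "101" already present; 4 new (0, 0, 0, 1)
  "1010011001" → prefix "10100" already present; 5 new (1, 1, 0, 0, 1)
Total nodes = 9 + 8 + 0 + 4 + 2 + 0 + 4 + 5 = 32

32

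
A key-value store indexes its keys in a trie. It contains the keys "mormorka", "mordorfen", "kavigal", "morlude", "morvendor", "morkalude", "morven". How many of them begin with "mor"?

6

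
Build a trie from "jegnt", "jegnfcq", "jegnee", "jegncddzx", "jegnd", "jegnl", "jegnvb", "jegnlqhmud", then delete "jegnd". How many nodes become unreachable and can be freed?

1

Walk "jegnd" from the leaf back toward the root, removing each node that no remaining word uses.
The suffix "d" (1 node) is used only by "jegnd"; the node for "jegn" still has the child "t", so pruning stops there.
Nodes removed: 1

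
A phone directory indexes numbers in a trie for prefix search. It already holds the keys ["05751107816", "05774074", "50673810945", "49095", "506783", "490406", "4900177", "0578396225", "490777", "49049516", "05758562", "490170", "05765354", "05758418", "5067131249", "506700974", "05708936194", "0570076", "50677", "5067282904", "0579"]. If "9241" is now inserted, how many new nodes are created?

4

No existing word starts with "9", so every character of "9241" needs a new node.
4 − 0 = 4 new nodes.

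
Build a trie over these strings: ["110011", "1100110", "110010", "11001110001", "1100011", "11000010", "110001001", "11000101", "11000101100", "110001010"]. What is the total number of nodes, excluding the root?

27

Count nodes per top-level branch (shared prefixes stored once):
  '1'-branch (11000010, 110001001, 11000101, 110001010, 11000101100, 1100011, 110010, 110011, 1100110, 11001110001): 27 nodes
Sum: 27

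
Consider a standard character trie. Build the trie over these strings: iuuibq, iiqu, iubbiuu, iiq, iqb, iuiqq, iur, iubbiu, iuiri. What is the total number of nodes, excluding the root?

22

Trace insertions, counting only characters that open a new branch:
  "iuuibq" → 6 new (i, u, u, i, b, q)
  "iiqu" → prefix "i" already present; 3 new (i, q, u)
  "iubbiuu" → prefix "iu" already present; 5 new (b, b, i, u, u)
  "iiq" → prefix "iiq" already present; 0 new (none)
  "iqb" → prefix "i" already present; 2 new (q, b)
  "iuiqq" → prefix "iu" already present; 3 new (i, q, q)
  "iur" → prefix "iu" already present; 1 new (r)
  "iubbiu" → prefix "iubbiu" already present; 0 new (none)
  "iuiri" → prefix "iui" already present; 2 new (r, i)
Total nodes = 6 + 3 + 5 + 0 + 2 + 3 + 1 + 0 + 2 = 22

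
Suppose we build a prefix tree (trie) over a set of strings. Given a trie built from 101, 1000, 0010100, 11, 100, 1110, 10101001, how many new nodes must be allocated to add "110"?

The longest prefix of "110" already in the trie is "11" (length 2).
Each of the 1 remaining characters creates one node.

1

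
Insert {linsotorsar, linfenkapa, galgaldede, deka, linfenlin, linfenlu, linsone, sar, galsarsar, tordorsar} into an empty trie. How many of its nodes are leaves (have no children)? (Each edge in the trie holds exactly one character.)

10

A leaf is a node with no children — equivalently, the end of a word that is not a proper prefix of any other stored word.
Those words: "deka", "galgaldede", "galsarsar", "linfenkapa", "linfenlin", "linfenlu", "linsone", "linsotorsar", "sar", "tordorsar"
Leaf count: 10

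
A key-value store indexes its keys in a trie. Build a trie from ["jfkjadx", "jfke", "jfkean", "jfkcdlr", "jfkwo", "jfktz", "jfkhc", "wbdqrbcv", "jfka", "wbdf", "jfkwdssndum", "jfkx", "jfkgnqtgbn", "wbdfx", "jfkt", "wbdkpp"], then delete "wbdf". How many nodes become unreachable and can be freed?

0

After clearing the end-marker at "wbdf", prune upward until reaching a node still needed by another word.
Every node on "wbdf" is still needed (e.g. by "wbdfx"), so nothing is freed.
Nodes removed: 0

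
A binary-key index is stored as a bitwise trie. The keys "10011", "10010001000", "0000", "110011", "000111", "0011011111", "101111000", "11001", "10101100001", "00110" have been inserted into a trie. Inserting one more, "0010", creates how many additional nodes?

1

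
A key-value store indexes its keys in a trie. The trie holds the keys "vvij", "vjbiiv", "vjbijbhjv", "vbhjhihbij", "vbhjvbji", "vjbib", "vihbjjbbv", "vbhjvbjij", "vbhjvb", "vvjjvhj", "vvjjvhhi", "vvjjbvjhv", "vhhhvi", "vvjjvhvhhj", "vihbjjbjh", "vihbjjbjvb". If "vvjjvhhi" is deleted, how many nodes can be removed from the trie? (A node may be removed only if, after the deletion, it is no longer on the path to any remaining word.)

After clearing the end-marker at "vvjjvhhi", prune upward until reaching a node still needed by another word.
The suffix "hi" (2 nodes) is used only by "vvjjvhhi"; the node for "vvjjvh" still has the child "j", so pruning stops there.
Nodes removed: 2

2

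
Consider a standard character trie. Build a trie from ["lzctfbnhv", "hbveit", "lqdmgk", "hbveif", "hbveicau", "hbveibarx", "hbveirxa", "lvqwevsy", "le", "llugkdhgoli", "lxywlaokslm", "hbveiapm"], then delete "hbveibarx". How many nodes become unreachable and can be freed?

4

A node on "hbveibarx"'s path can go only if nothing else ends at it or branches off below it.
The suffix "barx" (4 nodes) is used only by "hbveibarx"; the node for "hbvei" still has the child "t", so pruning stops there.
Nodes removed: 4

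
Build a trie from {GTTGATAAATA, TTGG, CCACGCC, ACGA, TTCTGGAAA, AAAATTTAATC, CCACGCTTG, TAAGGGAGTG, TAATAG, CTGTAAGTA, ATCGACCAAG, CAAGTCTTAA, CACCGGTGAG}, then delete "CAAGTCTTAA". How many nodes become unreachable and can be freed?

8

Walk "CAAGTCTTAA" from the leaf back toward the root, removing each node that no remaining word uses.
The suffix "AGTCTTAA" (8 nodes) is used only by "CAAGTCTTAA"; the node for "CA" still has the child "C", so pruning stops there.
Nodes removed: 8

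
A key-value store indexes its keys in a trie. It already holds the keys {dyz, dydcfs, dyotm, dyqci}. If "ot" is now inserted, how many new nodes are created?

2

Nothing in the trie begins with "o"; the whole of "ot" is new.
2 − 0 = 2 new nodes.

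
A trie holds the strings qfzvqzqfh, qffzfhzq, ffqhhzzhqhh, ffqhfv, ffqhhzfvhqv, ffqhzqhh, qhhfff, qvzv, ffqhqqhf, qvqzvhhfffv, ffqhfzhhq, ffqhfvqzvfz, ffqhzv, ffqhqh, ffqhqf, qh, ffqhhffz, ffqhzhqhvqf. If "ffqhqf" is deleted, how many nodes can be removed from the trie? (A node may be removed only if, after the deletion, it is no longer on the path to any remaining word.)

1

A node on "ffqhqf"'s path can go only if nothing else ends at it or branches off below it.
The suffix "f" (1 node) is used only by "ffqhqf"; the node for "ffqhq" still has the child "q", so pruning stops there.
Nodes removed: 1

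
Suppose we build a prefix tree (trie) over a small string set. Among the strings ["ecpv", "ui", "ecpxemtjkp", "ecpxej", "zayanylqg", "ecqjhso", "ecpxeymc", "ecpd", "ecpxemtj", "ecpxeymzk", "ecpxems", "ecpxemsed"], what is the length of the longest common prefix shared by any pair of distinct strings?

8

Equivalently: take the maximum, over all pairs, of their longest common prefix length.
e.g. "ecpxemtj" and "ecpxemtjkp" share the prefix "ecpxemtj" of length 8; no pair shares a longer one.
Longest shared-prefix length: 8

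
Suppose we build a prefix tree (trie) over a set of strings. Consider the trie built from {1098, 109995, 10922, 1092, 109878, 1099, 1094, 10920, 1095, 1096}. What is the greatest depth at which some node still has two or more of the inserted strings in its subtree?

4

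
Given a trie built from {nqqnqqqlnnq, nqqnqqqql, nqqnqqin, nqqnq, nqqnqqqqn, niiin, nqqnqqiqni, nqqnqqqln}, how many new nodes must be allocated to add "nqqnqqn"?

1

Walking "nqqnqqn" from the root, the first 6 characters ("nqqnqq") follow existing edges; "n" is the first miss.
New nodes needed: |"nqqnqqn"| − 6 = 7 − 6 = 1.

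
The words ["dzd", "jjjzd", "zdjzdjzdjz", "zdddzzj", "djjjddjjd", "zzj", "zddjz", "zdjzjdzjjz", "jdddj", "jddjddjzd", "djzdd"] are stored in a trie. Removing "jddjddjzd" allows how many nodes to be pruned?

After clearing the end-marker at "jddjddjzd", prune upward until reaching a node still needed by another word.
The suffix "jddjzd" (6 nodes) is used only by "jddjddjzd"; the node for "jdd" still has the child "d", so pruning stops there.
Nodes removed: 6

6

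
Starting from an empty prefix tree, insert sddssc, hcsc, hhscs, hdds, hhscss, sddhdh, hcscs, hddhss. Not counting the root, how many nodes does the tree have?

Trie structure (* marks end of a word):
(root)
├─ h
│  ├─ c
│  │  └─ s
│  │     └─ c *
│  │        └─ s *
│  ├─ d
│  │  └─ d
│  │     ├─ h
│  │     │  └─ s
│  │     │     └─ s *
│  │     └─ s *
│  └─ h
│     └─ s
│        └─ c
│           └─ s *
│              └─ s *
└─ s
   └─ d
      └─ d
         ├─ h
         │  └─ d
         │     └─ h *
         └─ s
            └─ s
               └─ c *
Counting every labelled node above: 25.

25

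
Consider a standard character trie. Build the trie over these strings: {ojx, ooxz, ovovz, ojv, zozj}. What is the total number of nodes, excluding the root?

Trie structure (* marks end of a word):
(root)
├─ o
│  ├─ j
│  │  ├─ v *
│  │  └─ x *
│  ├─ o
│  │  └─ x
│  │     └─ z *
│  └─ v
│     └─ o
│        └─ v
│           └─ z *
└─ z
   └─ o
      └─ z
         └─ j *
Counting every labelled node above: 15.

15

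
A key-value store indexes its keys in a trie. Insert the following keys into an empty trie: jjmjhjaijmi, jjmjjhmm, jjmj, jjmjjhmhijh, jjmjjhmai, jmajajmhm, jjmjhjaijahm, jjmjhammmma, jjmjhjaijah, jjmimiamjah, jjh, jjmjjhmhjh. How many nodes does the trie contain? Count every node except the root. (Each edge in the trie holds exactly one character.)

49

Trace insertions, counting only characters that open a new branch:
  "jjmjhjaijmi" → 11 new (j, j, m, j, h, j, a, i, j, m, i)
  "jjmjjhmm" → prefix "jjmj" already present; 4 new (j, h, m, m)
  "jjmj" → prefix "jjmj" already present; 0 new (none)
  "jjmjjhmhijh" → prefix "jjmjjhm" already present; 4 new (h, i, j, h)
  "jjmjjhmai" → prefix "jjmjjhm" already present; 2 new (a, i)
  "jmajajmhm" → prefix "j" already present; 8 new (m, a, j, a, j, m, h, m)
  "jjmjhjaijahm" → prefix "jjmjhjaij" already present; 3 new (a, h, m)
  "jjmjhammmma" → prefix "jjmjh" already present; 6 new (a, m, m, m, m, a)
  "jjmjhjaijah" → prefix "jjmjhjaijah" already present; 0 new (none)
  "jjmimiamjah" → prefix "jjm" already present; 8 new (i, m, i, a, m, j, a, h)
  "jjh" → prefix "jj" already present; 1 new (h)
  "jjmjjhmhjh" → prefix "jjmjjhmh" already present; 2 new (j, h)
Total nodes = 11 + 4 + 0 + 4 + 2 + 8 + 3 + 6 + 0 + 8 + 1 + 2 = 49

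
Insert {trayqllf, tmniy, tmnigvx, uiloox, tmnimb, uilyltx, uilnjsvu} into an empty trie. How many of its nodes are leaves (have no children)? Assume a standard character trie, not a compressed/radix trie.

Leaves are exactly the stored words that no other stored word extends.
Those words: "tmnigvx", "tmnimb", "tmniy", "trayqllf", "uilnjsvu", "uiloox", "uilyltx"
Leaf count: 7

7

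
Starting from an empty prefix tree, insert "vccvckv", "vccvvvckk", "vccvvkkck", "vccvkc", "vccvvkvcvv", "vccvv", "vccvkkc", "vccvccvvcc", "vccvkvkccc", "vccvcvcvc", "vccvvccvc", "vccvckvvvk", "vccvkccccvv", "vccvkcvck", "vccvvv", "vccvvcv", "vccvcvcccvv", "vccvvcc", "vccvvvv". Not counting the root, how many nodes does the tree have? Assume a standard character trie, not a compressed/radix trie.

Trace insertions, counting only characters that open a new branch:
  "vccvckv" → 7 new (v, c, c, v, c, k, v)
  "vccvvvckk" → prefix "vccv" already present; 5 new (v, v, c, k, k)
  "vccvvkkck" → prefix "vccvv" already present; 4 new (k, k, c, k)
  "vccvkc" → prefix "vccv" already present; 2 new (k, c)
  "vccvvkvcvv" → prefix "vccvvk" already present; 4 new (v, c, v, v)
  "vccvv" → prefix "vccvv" already present; 0 new (none)
  "vccvkkc" → prefix "vccvk" already present; 2 new (k, c)
  "vccvccvvcc" → prefix "vccvc" already present; 5 new (c, v, v, c, c)
  "vccvkvkccc" → prefix "vccvk" already present; 5 new (v, k, c, c, c)
  "vccvcvcvc" → prefix "vccvc" already present; 4 new (v, c, v, c)
  "vccvvccvc" → prefix "vccvv" already present; 4 new (c, c, v, c)
  "vccvckvvvk" → prefix "vccvckv" already present; 3 new (v, v, k)
  "vccvkccccvv" → prefix "vccvkc" already present; 5 new (c, c, c, v, v)
  "vccvkcvck" → prefix "vccvkc" already present; 3 new (v, c, k)
  "vccvvv" → prefix "vccvvv" already present; 0 new (none)
  "vccvvcv" → prefix "vccvvc" already present; 1 new (v)
  "vccvcvcccvv" → prefix "vccvcvc" already present; 4 new (c, c, v, v)
  "vccvvcc" → prefix "vccvvcc" already present; 0 new (none)
  "vccvvvv" → prefix "vccvvv" already present; 1 new (v)
Total nodes = 7 + 5 + 4 + 2 + 4 + 0 + 2 + 5 + 5 + 4 + 4 + 3 + 5 + 3 + 0 + 1 + 4 + 0 + 1 = 59

59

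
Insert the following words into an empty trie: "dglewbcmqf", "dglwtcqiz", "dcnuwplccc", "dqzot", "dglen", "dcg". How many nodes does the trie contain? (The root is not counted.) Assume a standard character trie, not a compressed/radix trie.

Insert word by word; a character creates a node only if that edge doesn't already exist:
  "dglewbcmqf" → 10 new (d, g, l, e, w, b, c, m, q, f)
  "dglwtcqiz" → prefix "dgl" already present; 6 new (w, t, c, q, i, z)
  "dcnuwplccc" → prefix "d" already present; 9 new (c, n, u, w, p, l, c, c, c)
  "dqzot" → prefix "d" already present; 4 new (q, z, o, t)
  "dglen" → prefix "dgle" already present; 1 new (n)
  "dcg" → prefix "dc" already present; 1 new (g)
Total nodes = 10 + 6 + 9 + 4 + 1 + 1 = 31

31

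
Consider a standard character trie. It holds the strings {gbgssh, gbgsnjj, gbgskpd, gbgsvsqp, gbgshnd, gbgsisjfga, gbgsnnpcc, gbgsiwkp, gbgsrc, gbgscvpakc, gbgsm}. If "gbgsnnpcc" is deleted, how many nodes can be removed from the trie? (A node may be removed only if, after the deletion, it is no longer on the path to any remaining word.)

After clearing the end-marker at "gbgsnnpcc", prune upward until reaching a node still needed by another word.
The suffix "npcc" (4 nodes) is used only by "gbgsnnpcc"; the node for "gbgsn" still has the child "j", so pruning stops there.
Nodes removed: 4

4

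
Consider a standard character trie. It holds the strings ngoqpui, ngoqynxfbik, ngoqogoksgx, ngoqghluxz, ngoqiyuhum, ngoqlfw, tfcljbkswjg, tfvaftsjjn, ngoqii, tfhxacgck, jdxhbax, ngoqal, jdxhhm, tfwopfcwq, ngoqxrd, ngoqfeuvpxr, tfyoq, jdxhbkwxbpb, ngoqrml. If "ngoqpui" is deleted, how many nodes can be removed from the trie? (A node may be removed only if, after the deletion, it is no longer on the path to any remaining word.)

After clearing the end-marker at "ngoqpui", prune upward until reaching a node still needed by another word.
The suffix "pui" (3 nodes) is used only by "ngoqpui"; the node for "ngoq" still has the child "y", so pruning stops there.
Nodes removed: 3

3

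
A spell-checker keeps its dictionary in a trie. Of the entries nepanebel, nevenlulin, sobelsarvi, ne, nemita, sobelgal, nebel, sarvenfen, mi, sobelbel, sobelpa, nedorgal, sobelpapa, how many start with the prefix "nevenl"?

Filter for entries beginning with "nevenl":
Words under "nevenl": nevenlulin
Count: 1

1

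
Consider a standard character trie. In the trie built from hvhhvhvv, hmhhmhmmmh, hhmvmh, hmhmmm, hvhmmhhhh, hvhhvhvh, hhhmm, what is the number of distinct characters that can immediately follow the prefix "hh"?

The children of the "hh" node are the distinct next characters among strings starting with "hh".
Characters that immediately follow "hh" among the stored strings: {h, m}.
That node has 2 child edges.

2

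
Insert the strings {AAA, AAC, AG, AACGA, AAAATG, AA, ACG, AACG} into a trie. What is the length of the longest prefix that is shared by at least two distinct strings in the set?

Look for the deepest trie node that still has at least two words in its subtree.
"AACG" and "AACGA" agree on "AACG" (4 characters) before diverging; nothing deeper is shared.
Longest shared-prefix length: 4

4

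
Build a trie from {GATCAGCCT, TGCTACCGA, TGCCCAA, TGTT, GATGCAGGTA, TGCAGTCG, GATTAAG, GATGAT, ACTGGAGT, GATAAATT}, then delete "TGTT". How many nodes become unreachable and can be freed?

After clearing the end-marker at "TGTT", prune upward until reaching a node still needed by another word.
The suffix "TT" (2 nodes) is used only by "TGTT"; the node for "TG" still has the child "C", so pruning stops there.
Nodes removed: 2

2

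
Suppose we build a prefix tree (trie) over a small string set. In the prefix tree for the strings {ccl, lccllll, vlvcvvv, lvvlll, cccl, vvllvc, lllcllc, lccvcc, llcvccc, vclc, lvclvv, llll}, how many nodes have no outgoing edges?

12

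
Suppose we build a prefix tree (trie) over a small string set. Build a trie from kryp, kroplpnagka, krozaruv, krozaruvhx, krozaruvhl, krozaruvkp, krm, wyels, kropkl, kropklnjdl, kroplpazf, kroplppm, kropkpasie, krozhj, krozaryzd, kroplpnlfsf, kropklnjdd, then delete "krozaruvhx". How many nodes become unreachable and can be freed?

1

A node on "krozaruvhx"'s path can go only if nothing else ends at it or branches off below it.
The suffix "x" (1 node) is used only by "krozaruvhx"; the node for "krozaruvh" still has the child "l", so pruning stops there.
Nodes removed: 1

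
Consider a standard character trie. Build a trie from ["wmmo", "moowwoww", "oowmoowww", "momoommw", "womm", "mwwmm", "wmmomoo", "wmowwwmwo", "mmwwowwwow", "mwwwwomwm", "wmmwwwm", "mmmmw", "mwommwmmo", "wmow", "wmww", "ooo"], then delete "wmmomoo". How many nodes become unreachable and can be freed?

3

Walk "wmmomoo" from the leaf back toward the root, removing each node that no remaining word uses.
The suffix "moo" (3 nodes) is used only by "wmmomoo"; "wmmo" is itself a stored word, so pruning stops there.
Nodes removed: 3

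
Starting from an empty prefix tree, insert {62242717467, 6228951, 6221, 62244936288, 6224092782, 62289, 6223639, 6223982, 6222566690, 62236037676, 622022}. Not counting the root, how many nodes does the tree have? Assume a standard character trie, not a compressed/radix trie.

52

For each word, the new-node count is its length minus the longest prefix already in the trie:
  "62242717467" → 11 new (6, 2, 2, 4, 2, 7, 1, 7, 4, 6, 7)
  "6228951" → prefix "622" already present; 4 new (8, 9, 5, 1)
  "6221" → prefix "622" already present; 1 new (1)
  "62244936288" → prefix "6224" already present; 7 new (4, 9, 3, 6, 2, 8, 8)
  "6224092782" → prefix "6224" already present; 6 new (0, 9, 2, 7, 8, 2)
  "62289" → prefix "62289" already present; 0 new (none)
  "6223639" → prefix "622" already present; 4 new (3, 6, 3, 9)
  "6223982" → prefix "6223" already present; 3 new (9, 8, 2)
  "6222566690" → prefix "622" already present; 7 new (2, 5, 6, 6, 6, 9, 0)
  "62236037676" → prefix "62236" already present; 6 new (0, 3, 7, 6, 7, 6)
  "622022" → prefix "622" already present; 3 new (0, 2, 2)
Total nodes = 11 + 4 + 1 + 7 + 6 + 0 + 4 + 3 + 7 + 6 + 3 = 52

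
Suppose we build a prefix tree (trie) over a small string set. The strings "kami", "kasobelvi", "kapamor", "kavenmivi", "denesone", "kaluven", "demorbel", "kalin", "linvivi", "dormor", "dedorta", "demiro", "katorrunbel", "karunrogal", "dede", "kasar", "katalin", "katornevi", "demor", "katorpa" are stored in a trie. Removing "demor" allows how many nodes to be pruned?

0

A node on "demor"'s path can go only if nothing else ends at it or branches off below it.
Every node on "demor" is still needed (e.g. by "demorbel"), so nothing is freed.
Nodes removed: 0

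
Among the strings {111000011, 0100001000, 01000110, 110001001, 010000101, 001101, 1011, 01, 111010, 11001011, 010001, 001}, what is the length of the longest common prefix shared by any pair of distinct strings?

Look for the deepest trie node that still has at least two words in its subtree.
e.g. "0100001000" and "010000101" share the prefix "01000010" of length 8; no pair shares a longer one.
Longest shared-prefix length: 8

8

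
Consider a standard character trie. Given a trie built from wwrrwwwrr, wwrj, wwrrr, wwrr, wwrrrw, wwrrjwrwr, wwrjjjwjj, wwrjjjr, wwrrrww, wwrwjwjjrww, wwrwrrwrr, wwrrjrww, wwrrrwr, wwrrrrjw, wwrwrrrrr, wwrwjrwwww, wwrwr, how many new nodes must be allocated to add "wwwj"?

The longest prefix of "wwwj" already in the trie is "ww" (length 2).
So 4 − 2 = 2 new nodes.

2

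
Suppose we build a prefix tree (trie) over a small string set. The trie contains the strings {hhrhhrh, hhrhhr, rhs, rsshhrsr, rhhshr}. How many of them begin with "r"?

3

Walk to "r"; the words in its subtree are exactly those with that prefix.
Words under "r": rhhshr, rhs, rsshhrsr
Count: 3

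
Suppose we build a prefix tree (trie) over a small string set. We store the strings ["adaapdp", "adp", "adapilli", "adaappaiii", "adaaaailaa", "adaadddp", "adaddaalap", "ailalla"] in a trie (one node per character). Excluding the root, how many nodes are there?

Count nodes per top-level branch (shared prefixes stored once):
  'a'-branch (adaaaailaa, adaadddp, adaapdp, adaappaiii, adaddaalap, adapilli, adp, ailalla): 41 nodes
Sum: 41

41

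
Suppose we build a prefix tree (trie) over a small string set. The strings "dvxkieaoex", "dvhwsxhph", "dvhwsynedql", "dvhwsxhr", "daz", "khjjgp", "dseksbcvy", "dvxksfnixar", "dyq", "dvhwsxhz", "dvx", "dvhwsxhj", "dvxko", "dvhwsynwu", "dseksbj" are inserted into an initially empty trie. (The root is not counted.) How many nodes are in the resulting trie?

Insert word by word; a character creates a node only if that edge doesn't already exist:
  "dvxkieaoex" → 10 new (d, v, x, k, i, e, a, o, e, x)
  "dvhwsxhph" → prefix "dv" already present; 7 new (h, w, s, x, h, p, h)
  "dvhwsynedql" → prefix "dvhws" already present; 6 new (y, n, e, d, q, l)
  "dvhwsxhr" → prefix "dvhwsxh" already present; 1 new (r)
  "daz" → prefix "d" already present; 2 new (a, z)
  "khjjgp" → 6 new (k, h, j, j, g, p)
  "dseksbcvy" → prefix "d" already present; 8 new (s, e, k, s, b, c, v, y)
  "dvxksfnixar" → prefix "dvxk" already present; 7 new (s, f, n, i, x, a, r)
  "dyq" → prefix "d" already present; 2 new (y, q)
  "dvhwsxhz" → prefix "dvhwsxh" already present; 1 new (z)
  "dvx" → prefix "dvx" already present; 0 new (none)
  "dvhwsxhj" → prefix "dvhwsxh" already present; 1 new (j)
  "dvxko" → prefix "dvxk" already present; 1 new (o)
  "dvhwsynwu" → prefix "dvhwsyn" already present; 2 new (w, u)
  "dseksbj" → prefix "dseksb" already present; 1 new (j)
Total nodes = 10 + 7 + 6 + 1 + 2 + 6 + 8 + 7 + 2 + 1 + 0 + 1 + 1 + 2 + 1 = 55

55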